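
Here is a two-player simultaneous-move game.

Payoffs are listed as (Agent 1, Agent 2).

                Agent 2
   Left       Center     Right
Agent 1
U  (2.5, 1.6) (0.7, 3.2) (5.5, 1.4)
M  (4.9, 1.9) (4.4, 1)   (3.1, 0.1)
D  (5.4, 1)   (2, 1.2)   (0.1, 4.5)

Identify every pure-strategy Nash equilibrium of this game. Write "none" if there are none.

No pure-strategy Nash equilibrium.

(U, Left): Agent 1 can switch to M (2.5 → 4.9). Not NE.
(U, Center): Agent 1 can switch to M (0.7 → 4.4). Not NE.
(U, Right): Agent 2 can switch to Left (1.4 → 1.6). Not NE.
(M, Left): Agent 1 can switch to D (4.9 → 5.4). Not NE.
(M, Center): Agent 2 can switch to Left (1 → 1.9). Not NE.
(M, Right): Agent 1 can switch to U (3.1 → 5.5). Not NE.
(D, Left): Agent 2 can switch to Center (1 → 1.2). Not NE.
(D, Center): Agent 1 can switch to M (2 → 4.4). Not NE.
(D, Right): Agent 1 can switch to U (0.1 → 5.5). Not NE.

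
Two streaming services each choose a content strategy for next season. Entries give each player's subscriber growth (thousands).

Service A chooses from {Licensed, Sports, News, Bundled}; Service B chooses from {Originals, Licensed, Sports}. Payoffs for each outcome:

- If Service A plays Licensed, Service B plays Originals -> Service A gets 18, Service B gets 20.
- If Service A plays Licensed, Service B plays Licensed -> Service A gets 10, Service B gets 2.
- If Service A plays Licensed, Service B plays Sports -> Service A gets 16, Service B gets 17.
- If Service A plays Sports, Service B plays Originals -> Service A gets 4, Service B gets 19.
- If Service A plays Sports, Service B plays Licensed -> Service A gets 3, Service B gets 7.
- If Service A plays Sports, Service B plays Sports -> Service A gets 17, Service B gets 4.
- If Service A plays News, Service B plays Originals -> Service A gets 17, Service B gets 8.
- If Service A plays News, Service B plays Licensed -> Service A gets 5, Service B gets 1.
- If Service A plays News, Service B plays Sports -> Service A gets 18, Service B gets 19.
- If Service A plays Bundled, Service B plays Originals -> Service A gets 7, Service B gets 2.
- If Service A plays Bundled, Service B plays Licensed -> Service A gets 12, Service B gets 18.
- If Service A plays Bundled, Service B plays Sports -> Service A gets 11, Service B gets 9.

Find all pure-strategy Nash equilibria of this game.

Service A against Originals: payoffs 18, 4, 17, 7 → best response Licensed.
Service A against Licensed: payoffs 10, 3, 5, 12 → best response Bundled.
Service A against Sports: payoffs 16, 17, 18, 11 → best response News.
Service B against Licensed: payoffs 20, 2, 17 → best response Originals.
Service B against Sports: payoffs 19, 7, 4 → best response Originals.
Service B against News: payoffs 8, 1, 19 → best response Sports.
Service B against Bundled: payoffs 2, 18, 9 → best response Licensed.
Mutual best responses: (Licensed, Originals); (News, Sports); (Bundled, Licensed).

The pure Nash equilibria are (Licensed, Originals), (News, Sports), (Bundled, Licensed).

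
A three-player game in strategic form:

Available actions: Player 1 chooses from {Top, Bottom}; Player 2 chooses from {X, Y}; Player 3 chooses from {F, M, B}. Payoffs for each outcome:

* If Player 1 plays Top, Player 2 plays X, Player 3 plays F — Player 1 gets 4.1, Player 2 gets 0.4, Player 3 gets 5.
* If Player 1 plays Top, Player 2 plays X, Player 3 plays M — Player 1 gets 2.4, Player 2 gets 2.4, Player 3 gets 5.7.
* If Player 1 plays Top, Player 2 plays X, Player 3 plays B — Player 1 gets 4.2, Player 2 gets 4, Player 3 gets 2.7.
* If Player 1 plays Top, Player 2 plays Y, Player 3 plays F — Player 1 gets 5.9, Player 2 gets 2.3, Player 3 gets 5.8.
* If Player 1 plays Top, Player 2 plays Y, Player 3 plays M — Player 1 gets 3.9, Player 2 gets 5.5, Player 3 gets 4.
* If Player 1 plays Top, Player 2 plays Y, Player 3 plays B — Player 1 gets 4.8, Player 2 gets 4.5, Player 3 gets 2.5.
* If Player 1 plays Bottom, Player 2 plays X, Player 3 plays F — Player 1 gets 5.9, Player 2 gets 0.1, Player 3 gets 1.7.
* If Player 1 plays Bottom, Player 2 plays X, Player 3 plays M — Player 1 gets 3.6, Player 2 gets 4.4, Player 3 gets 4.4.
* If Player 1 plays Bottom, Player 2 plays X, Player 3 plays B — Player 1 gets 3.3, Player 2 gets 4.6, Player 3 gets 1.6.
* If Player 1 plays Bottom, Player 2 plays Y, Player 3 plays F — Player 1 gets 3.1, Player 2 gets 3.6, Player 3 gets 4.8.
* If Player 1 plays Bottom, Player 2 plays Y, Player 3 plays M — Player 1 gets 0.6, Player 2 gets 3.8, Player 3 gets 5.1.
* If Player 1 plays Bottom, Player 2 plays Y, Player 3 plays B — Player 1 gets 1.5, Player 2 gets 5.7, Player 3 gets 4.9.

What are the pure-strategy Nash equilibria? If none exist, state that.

(Top, Y, F); (Bottom, X, M)

(Top, X, F): Player 1 can switch to Bottom (4.1 → 5.9). Not NE.
(Top, X, M): Player 1 can switch to Bottom (2.4 → 3.6). Not NE.
(Top, X, B): Player 2 can switch to Y (4 → 4.5). Not NE.
(Top, Y, F): Player 1 gets 5.9, best alternative 3.1; Player 2 gets 2.3, best alternative 0.4; Player 3 gets 5.8, best alternative 4. No profitable deviation — NE.
(Top, Y, M): Player 3 can switch to F (4 → 5.8). Not NE.
(Top, Y, B): Player 3 can switch to F (2.5 → 5.8). Not NE.
(Bottom, X, F): Player 2 can switch to Y (0.1 → 3.6). Not NE.
(Bottom, X, M): Player 1 gets 3.6, best alternative 2.4; Player 2 gets 4.4, best alternative 3.8; Player 3 gets 4.4, best alternative 1.7. No profitable deviation — NE.
(Bottom, X, B): Player 1 can switch to Top (3.3 → 4.2). Not NE.
(Bottom, Y, F): Player 1 can switch to Top (3.1 → 5.9). Not NE.
(The remaining 2 profiles each have a profitable deviation by the same check.)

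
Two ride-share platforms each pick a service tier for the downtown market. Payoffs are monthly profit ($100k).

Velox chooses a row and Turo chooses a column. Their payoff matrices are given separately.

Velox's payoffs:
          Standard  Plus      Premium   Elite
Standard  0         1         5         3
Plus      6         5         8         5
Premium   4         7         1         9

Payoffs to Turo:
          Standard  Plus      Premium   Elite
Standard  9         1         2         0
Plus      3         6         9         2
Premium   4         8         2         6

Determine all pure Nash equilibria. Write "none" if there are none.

The pure Nash equilibria are (Plus, Premium), (Premium, Plus).

Mark each player's best response to every combination of opponents' strategies; a profile where every player is best-responding is a pure Nash equilibrium.
Velox against Standard: payoffs 0, 6, 4 → best response Plus.
Velox against Plus: payoffs 1, 5, 7 → best response Premium.
Velox against Premium: payoffs 5, 8, 1 → best response Plus.
Velox against Elite: payoffs 3, 5, 9 → best response Premium.
Turo against Standard: payoffs 9, 1, 2, 0 → best response Standard.
Turo against Plus: payoffs 3, 6, 9, 2 → best response Premium.
Turo against Premium: payoffs 4, 8, 2, 6 → best response Plus.
Mutual best responses: (Plus, Premium); (Premium, Plus).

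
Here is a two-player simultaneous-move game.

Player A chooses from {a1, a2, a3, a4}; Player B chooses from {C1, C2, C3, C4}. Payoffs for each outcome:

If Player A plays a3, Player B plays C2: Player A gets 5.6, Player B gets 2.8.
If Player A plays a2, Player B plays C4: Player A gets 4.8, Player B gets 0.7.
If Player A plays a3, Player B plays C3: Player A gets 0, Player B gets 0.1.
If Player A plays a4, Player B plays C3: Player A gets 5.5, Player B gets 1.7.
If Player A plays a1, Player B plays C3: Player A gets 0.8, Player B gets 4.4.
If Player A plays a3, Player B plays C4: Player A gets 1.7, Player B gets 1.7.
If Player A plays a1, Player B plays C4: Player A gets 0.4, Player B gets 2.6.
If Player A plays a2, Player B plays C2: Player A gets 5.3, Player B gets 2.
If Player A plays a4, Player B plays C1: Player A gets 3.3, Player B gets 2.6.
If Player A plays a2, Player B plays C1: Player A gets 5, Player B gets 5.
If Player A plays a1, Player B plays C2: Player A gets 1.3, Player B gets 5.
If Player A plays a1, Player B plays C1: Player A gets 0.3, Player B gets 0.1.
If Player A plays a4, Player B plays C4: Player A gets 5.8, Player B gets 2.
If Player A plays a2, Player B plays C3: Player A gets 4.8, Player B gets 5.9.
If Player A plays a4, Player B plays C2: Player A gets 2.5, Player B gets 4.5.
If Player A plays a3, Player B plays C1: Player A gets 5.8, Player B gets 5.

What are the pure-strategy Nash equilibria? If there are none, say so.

(a3, C1)

(a1, C1): Player A can switch to a2 (0.3 → 5). Not NE.
(a1, C2): Player A can switch to a2 (1.3 → 5.3). Not NE.
(a1, C3): Player A can switch to a2 (0.8 → 4.8). Not NE.
(a1, C4): Player A can switch to a2 (0.4 → 4.8). Not NE.
(a2, C1): Player A can switch to a3 (5 → 5.8). Not NE.
(a2, C2): Player A can switch to a3 (5.3 → 5.6). Not NE.
(a3, C1): Player A gets 5.8, best alternative 5; Player B gets 5, best alternative 2.8. No profitable deviation — NE.
(The remaining 9 profiles each have a profitable deviation by the same check.)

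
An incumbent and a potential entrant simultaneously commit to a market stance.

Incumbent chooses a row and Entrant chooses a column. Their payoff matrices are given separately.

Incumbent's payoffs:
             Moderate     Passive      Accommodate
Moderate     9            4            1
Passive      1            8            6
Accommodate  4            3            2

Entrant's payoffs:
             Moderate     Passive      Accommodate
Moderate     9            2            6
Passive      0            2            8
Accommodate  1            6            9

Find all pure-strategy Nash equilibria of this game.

(Moderate, Moderate), (Passive, Accommodate)

(Moderate, Moderate): Incumbent gets 9, best alternative 4; Entrant gets 9, best alternative 6. No profitable deviation — NE.
(Moderate, Passive): Incumbent can switch to Passive (4 → 8). Not NE.
(Moderate, Accommodate): Incumbent can switch to Passive (1 → 6). Not NE.
(Passive, Moderate): Incumbent can switch to Moderate (1 → 9). Not NE.
(Passive, Passive): Entrant can switch to Accommodate (2 → 8). Not NE.
(Passive, Accommodate): Incumbent gets 6, best alternative 2; Entrant gets 8, best alternative 2. No profitable deviation — NE.
(Accommodate, Moderate): Incumbent can switch to Moderate (4 → 9). Not NE.
(Accommodate, Passive): Incumbent can switch to Moderate (3 → 4). Not NE.
(Accommodate, Accommodate): Incumbent can switch to Passive (2 → 6). Not NE.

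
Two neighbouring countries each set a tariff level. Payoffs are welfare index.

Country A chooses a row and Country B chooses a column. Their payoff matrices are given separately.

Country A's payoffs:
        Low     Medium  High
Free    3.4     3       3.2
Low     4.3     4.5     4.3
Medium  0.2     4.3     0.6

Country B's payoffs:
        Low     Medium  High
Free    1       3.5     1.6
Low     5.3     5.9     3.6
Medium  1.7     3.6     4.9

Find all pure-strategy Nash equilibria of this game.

For each player, find the best response to each opponent profile; mutual best responses are the pure NE.
Country A against Low: payoffs 3.4, 4.3, 0.2 → best response Low.
Country A against Medium: payoffs 3, 4.5, 4.3 → best response Low.
Country A against High: payoffs 3.2, 4.3, 0.6 → best response Low.
Country B against Free: payoffs 1, 3.5, 1.6 → best response Medium.
Country B against Low: payoffs 5.3, 5.9, 3.6 → best response Medium.
Country B against Medium: payoffs 1.7, 3.6, 4.9 → best response High.
Mutual best responses: (Low, Medium).

The unique pure-strategy Nash equilibrium is (Low, Medium).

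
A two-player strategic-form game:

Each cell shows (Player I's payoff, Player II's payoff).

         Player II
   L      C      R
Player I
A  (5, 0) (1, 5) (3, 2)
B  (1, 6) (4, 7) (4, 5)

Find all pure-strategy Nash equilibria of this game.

(B, C)

Player I against L: payoffs 5, 1 → best response A.
Player I against C: payoffs 1, 4 → best response B.
Player I against R: payoffs 3, 4 → best response B.
Player II against A: payoffs 0, 5, 2 → best response C.
Player II against B: payoffs 6, 7, 5 → best response C.
Mutual best responses: (B, C).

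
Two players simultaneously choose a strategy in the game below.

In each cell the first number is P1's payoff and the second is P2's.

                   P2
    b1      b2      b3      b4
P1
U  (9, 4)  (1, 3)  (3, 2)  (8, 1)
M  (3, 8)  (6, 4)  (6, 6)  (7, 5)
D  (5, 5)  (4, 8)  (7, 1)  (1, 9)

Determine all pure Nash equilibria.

(U, b1)

P1 against b1: payoffs 9, 3, 5 → best response U.
P1 against b2: payoffs 1, 6, 4 → best response M.
P1 against b3: payoffs 3, 6, 7 → best response D.
P1 against b4: payoffs 8, 7, 1 → best response U.
P2 against U: payoffs 4, 3, 2, 1 → best response b1.
P2 against M: payoffs 8, 4, 6, 5 → best response b1.
P2 against D: payoffs 5, 8, 1, 9 → best response b4.
Mutual best responses: (U, b1).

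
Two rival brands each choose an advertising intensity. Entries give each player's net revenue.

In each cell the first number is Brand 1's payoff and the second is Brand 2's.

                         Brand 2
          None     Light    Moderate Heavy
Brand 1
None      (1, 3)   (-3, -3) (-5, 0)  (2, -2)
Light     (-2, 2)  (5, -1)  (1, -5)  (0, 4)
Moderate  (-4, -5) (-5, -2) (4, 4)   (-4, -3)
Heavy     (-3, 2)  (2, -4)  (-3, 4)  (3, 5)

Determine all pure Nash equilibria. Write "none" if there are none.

Mark each player's best response to every combination of opponents' strategies; a profile where every player is best-responding is a pure Nash equilibrium.
Brand 1 against None: payoffs 1, -2, -4, -3 → best response None.
Brand 1 against Light: payoffs -3, 5, -5, 2 → best response Light.
Brand 1 against Moderate: payoffs -5, 1, 4, -3 → best response Moderate.
Brand 1 against Heavy: payoffs 2, 0, -4, 3 → best response Heavy.
Brand 2 against None: payoffs 3, -3, 0, -2 → best response None.
Brand 2 against Light: payoffs 2, -1, -5, 4 → best response Heavy.
Brand 2 against Moderate: payoffs -5, -2, 4, -3 → best response Moderate.
Brand 2 against Heavy: payoffs 2, -4, 4, 5 → best response Heavy.
Mutual best responses: (None, None); (Moderate, Moderate); (Heavy, Heavy).

The pure Nash equilibria are (None, None), (Moderate, Moderate), (Heavy, Heavy).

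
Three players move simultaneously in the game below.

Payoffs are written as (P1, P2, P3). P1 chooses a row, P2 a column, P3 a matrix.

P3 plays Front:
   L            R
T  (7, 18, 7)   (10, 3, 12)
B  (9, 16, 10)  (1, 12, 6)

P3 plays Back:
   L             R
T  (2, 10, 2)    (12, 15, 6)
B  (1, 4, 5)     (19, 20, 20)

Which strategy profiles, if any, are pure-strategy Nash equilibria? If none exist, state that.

(B, L, Front); (B, R, Back)

P1 against (L, Front): payoffs 7, 9 → best response B.
P1 against (L, Back): payoffs 2, 1 → best response T.
P1 against (R, Front): payoffs 10, 1 → best response T.
P1 against (R, Back): payoffs 12, 19 → best response B.
P2 against (T, Front): payoffs 18, 3 → best response L.
P2 against (T, Back): payoffs 10, 15 → best response R.
P2 against (B, Front): payoffs 16, 12 → best response L.
P2 against (B, Back): payoffs 4, 20 → best response R.
P3 against (T, L): payoffs 7, 2 → best response Front.
P3 against (T, R): payoffs 12, 6 → best response Front.
P3 against (B, L): payoffs 10, 5 → best response Front.
P3 against (B, R): payoffs 6, 20 → best response Back.
Mutual best responses: (B, L, Front); (B, R, Back).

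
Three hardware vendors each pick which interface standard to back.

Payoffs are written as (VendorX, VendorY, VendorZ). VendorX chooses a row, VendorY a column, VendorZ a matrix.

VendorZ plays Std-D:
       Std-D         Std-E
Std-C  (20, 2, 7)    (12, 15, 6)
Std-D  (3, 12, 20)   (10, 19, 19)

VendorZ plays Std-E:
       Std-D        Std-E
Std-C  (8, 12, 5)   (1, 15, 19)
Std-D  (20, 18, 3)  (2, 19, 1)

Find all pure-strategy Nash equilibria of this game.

No pure-strategy Nash equilibrium.

VendorX against (Std-D, Std-D): payoffs 20, 3 → best response Std-C.
VendorX against (Std-D, Std-E): payoffs 8, 20 → best response Std-D.
VendorX against (Std-E, Std-D): payoffs 12, 10 → best response Std-C.
VendorX against (Std-E, Std-E): payoffs 1, 2 → best response Std-D.
VendorY against (Std-C, Std-D): payoffs 2, 15 → best response Std-E.
VendorY against (Std-C, Std-E): payoffs 12, 15 → best response Std-E.
VendorY against (Std-D, Std-D): payoffs 12, 19 → best response Std-E.
VendorY against (Std-D, Std-E): payoffs 18, 19 → best response Std-E.
VendorZ against (Std-C, Std-D): payoffs 7, 5 → best response Std-D.
VendorZ against (Std-C, Std-E): payoffs 6, 19 → best response Std-E.
VendorZ against (Std-D, Std-D): payoffs 20, 3 → best response Std-D.
VendorZ against (Std-D, Std-E): payoffs 19, 1 → best response Std-D.
No profile is a mutual best response for all players.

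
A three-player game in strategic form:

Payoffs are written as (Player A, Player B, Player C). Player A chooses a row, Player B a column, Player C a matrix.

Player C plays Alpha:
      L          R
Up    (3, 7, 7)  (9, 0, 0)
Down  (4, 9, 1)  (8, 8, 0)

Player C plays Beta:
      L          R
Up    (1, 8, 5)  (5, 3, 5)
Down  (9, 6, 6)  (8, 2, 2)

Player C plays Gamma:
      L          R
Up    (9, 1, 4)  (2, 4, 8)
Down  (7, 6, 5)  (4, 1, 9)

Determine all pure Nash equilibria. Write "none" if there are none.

Check each profile: it is a Nash equilibrium iff no player can strictly gain by switching unilaterally.
(Up, L, Alpha): Player A can switch to Down (3 → 4). Not NE.
(Up, L, Beta): Player A can switch to Down (1 → 9). Not NE.
(Up, L, Gamma): Player B can switch to R (1 → 4). Not NE.
(Up, R, Alpha): Player B can switch to L (0 → 7). Not NE.
(Up, R, Beta): Player A can switch to Down (5 → 8). Not NE.
(Up, R, Gamma): Player A can switch to Down (2 → 4). Not NE.
(Down, L, Alpha): Player C can switch to Beta (1 → 6). Not NE.
(Down, L, Beta): Player A gets 9, best alternative 1; Player B gets 6, best alternative 2; Player C gets 6, best alternative 5. No profitable deviation — NE.
(Down, L, Gamma): Player A can switch to Up (7 → 9). Not NE.
(The remaining 3 profiles each have a profitable deviation by the same check.)

(Down, L, Beta)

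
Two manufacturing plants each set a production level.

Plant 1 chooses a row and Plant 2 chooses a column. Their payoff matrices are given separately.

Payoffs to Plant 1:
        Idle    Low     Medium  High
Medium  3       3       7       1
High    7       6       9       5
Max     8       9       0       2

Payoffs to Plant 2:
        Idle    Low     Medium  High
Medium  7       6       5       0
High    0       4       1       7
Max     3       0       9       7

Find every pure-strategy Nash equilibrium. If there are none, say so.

(Medium, Idle): Plant 1 can switch to High (3 → 7). Not NE.
(Medium, Low): Plant 1 can switch to High (3 → 6). Not NE.
(Medium, Medium): Plant 1 can switch to High (7 → 9). Not NE.
(Medium, High): Plant 1 can switch to High (1 → 5). Not NE.
(High, Idle): Plant 1 can switch to Max (7 → 8). Not NE.
(High, Low): Plant 1 can switch to Max (6 → 9). Not NE.
(High, High): Plant 1 gets 5, best alternative 2; Plant 2 gets 7, best alternative 4. No profitable deviation — NE.
(The remaining 5 profiles each have a profitable deviation by the same check.)

Pure NE: (High, High)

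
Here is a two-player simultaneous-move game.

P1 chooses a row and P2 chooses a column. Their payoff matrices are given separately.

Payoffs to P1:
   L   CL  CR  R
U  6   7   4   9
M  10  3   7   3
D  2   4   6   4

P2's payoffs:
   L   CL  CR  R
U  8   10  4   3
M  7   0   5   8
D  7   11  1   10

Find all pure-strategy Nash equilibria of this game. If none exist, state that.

The unique pure-strategy Nash equilibrium is (U, CL).

P1 against L: payoffs 6, 10, 2 → best response M.
P1 against CL: payoffs 7, 3, 4 → best response U.
P1 against CR: payoffs 4, 7, 6 → best response M.
P1 against R: payoffs 9, 3, 4 → best response U.
P2 against U: payoffs 8, 10, 4, 3 → best response CL.
P2 against M: payoffs 7, 0, 5, 8 → best response R.
P2 against D: payoffs 7, 11, 1, 10 → best response CL.
Mutual best responses: (U, CL).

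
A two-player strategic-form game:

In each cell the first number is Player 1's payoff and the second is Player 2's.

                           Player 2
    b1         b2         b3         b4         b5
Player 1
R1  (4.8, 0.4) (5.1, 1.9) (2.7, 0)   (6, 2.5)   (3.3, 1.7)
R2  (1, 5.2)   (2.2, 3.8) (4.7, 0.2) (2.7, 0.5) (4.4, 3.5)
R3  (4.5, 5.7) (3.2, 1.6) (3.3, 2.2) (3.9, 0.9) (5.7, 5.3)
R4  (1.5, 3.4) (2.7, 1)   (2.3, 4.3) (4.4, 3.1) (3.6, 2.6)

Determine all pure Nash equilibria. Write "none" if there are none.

The unique pure-strategy Nash equilibrium is (R1, b4).

Player 1 against b1: payoffs 4.8, 1, 4.5, 1.5 → best response R1.
Player 1 against b2: payoffs 5.1, 2.2, 3.2, 2.7 → best response R1.
Player 1 against b3: payoffs 2.7, 4.7, 3.3, 2.3 → best response R2.
Player 1 against b4: payoffs 6, 2.7, 3.9, 4.4 → best response R1.
Player 1 against b5: payoffs 3.3, 4.4, 5.7, 3.6 → best response R3.
Player 2 against R1: payoffs 0.4, 1.9, 0, 2.5, 1.7 → best response b4.
Player 2 against R2: payoffs 5.2, 3.8, 0.2, 0.5, 3.5 → best response b1.
Player 2 against R3: payoffs 5.7, 1.6, 2.2, 0.9, 5.3 → best response b1.
Player 2 against R4: payoffs 3.4, 1, 4.3, 3.1, 2.6 → best response b3.
Mutual best responses: (R1, b4).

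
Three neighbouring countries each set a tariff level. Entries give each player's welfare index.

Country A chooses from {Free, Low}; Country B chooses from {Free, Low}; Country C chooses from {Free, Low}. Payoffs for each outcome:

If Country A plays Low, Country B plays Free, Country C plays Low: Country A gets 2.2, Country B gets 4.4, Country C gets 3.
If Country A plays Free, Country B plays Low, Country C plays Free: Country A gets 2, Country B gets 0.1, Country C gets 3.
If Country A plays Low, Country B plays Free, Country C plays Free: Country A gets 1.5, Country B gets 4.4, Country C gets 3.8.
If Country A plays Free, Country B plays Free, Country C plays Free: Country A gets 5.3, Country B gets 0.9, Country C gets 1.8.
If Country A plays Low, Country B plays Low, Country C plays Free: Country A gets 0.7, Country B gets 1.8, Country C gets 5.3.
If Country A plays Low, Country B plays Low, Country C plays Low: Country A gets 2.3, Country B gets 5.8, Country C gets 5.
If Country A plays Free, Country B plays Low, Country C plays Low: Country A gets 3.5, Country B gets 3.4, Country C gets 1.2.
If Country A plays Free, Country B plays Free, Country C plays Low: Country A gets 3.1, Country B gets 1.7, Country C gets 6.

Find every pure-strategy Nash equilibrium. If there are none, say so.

(Free, Free, Free): Country C can switch to Low (1.8 → 6). Not NE.
(Free, Free, Low): Country B can switch to Low (1.7 → 3.4). Not NE.
(Free, Low, Free): Country B can switch to Free (0.1 → 0.9). Not NE.
(Free, Low, Low): Country C can switch to Free (1.2 → 3). Not NE.
(Low, Free, Free): Country A can switch to Free (1.5 → 5.3). Not NE.
(Low, Free, Low): Country A can switch to Free (2.2 → 3.1). Not NE.
(Low, Low, Free): Country A can switch to Free (0.7 → 2). Not NE.
(Low, Low, Low): Country A can switch to Free (2.3 → 3.5). Not NE.

none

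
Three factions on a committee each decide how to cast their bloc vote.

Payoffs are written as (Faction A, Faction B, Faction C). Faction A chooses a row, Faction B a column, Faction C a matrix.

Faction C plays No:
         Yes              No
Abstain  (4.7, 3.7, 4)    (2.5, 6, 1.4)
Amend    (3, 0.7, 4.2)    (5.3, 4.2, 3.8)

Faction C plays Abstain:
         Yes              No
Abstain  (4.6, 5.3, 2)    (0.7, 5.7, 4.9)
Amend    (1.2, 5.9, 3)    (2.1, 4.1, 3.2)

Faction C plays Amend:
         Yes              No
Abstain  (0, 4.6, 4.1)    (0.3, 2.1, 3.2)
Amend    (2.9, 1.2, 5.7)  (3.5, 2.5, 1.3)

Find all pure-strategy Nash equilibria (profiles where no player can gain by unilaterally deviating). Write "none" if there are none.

(Amend, No, No)

For each player, find the best response to each opponent profile; mutual best responses are the pure NE.
Faction A against (Yes, No): payoffs 4.7, 3 → best response Abstain.
Faction A against (Yes, Abstain): payoffs 4.6, 1.2 → best response Abstain.
Faction A against (Yes, Amend): payoffs 0, 2.9 → best response Amend.
Faction A against (No, No): payoffs 2.5, 5.3 → best response Amend.
Faction A against (No, Abstain): payoffs 0.7, 2.1 → best response Amend.
Faction A against (No, Amend): payoffs 0.3, 3.5 → best response Amend.
Faction B against (Abstain, No): payoffs 3.7, 6 → best response No.
Faction B against (Abstain, Abstain): payoffs 5.3, 5.7 → best response No.
Faction B against (Abstain, Amend): payoffs 4.6, 2.1 → best response Yes.
Faction B against (Amend, No): payoffs 0.7, 4.2 → best response No.
Faction B against (Amend, Abstain): payoffs 5.9, 4.1 → best response Yes.
Faction B against (Amend, Amend): payoffs 1.2, 2.5 → best response No.
Faction C against (Abstain, Yes): payoffs 4, 2, 4.1 → best response Amend.
Faction C against (Abstain, No): payoffs 1.4, 4.9, 3.2 → best response Abstain.
Faction C against (Amend, Yes): payoffs 4.2, 3, 5.7 → best response Amend.
Faction C against (Amend, No): payoffs 3.8, 3.2, 1.3 → best response No.
Mutual best responses: (Amend, No, No).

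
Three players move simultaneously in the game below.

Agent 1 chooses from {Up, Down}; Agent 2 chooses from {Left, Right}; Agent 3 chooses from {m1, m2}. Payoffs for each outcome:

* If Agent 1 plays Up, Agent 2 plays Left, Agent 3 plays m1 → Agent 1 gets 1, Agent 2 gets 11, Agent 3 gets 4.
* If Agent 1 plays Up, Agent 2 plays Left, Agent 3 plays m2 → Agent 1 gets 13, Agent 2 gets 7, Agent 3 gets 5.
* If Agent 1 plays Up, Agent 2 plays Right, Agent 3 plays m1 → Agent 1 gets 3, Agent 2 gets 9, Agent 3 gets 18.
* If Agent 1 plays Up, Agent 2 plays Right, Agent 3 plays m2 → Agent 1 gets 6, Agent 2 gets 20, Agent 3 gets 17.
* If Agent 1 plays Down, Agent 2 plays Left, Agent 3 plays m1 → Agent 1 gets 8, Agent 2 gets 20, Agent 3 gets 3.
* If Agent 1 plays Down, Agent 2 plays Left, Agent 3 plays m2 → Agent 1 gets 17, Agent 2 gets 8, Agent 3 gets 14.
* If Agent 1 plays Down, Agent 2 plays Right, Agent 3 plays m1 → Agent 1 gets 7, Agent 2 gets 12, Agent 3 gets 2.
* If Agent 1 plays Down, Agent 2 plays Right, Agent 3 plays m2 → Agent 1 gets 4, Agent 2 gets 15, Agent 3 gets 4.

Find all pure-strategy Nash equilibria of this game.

Agent 1 against (Left, m1): payoffs 1, 8 → best response Down.
Agent 1 against (Left, m2): payoffs 13, 17 → best response Down.
Agent 1 against (Right, m1): payoffs 3, 7 → best response Down.
Agent 1 against (Right, m2): payoffs 6, 4 → best response Up.
Agent 2 against (Up, m1): payoffs 11, 9 → best response Left.
Agent 2 against (Up, m2): payoffs 7, 20 → best response Right.
Agent 2 against (Down, m1): payoffs 20, 12 → best response Left.
Agent 2 against (Down, m2): payoffs 8, 15 → best response Right.
Agent 3 against (Up, Left): payoffs 4, 5 → best response m2.
Agent 3 against (Up, Right): payoffs 18, 17 → best response m1.
Agent 3 against (Down, Left): payoffs 3, 14 → best response m2.
Agent 3 against (Down, Right): payoffs 2, 4 → best response m2.
No profile is a mutual best response for all players.

This game has no pure Nash equilibrium.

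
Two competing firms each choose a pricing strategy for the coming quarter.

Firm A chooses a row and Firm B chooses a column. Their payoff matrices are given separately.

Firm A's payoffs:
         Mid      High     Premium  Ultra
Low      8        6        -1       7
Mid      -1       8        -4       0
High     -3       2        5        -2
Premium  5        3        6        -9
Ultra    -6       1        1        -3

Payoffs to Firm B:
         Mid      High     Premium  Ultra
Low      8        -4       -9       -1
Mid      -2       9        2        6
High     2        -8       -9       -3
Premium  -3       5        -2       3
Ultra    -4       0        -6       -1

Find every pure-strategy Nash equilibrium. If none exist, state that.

(Low, Mid) and (Mid, High)

(Low, Mid): Firm A gets 8, best alternative 5; Firm B gets 8, best alternative -1. No profitable deviation — NE.
(Low, High): Firm A can switch to Mid (6 → 8). Not NE.
(Low, Premium): Firm A can switch to High (-1 → 5). Not NE.
(Low, Ultra): Firm B can switch to Mid (-1 → 8). Not NE.
(Mid, Mid): Firm A can switch to Low (-1 → 8). Not NE.
(Mid, High): Firm A gets 8, best alternative 6; Firm B gets 9, best alternative 6. No profitable deviation — NE.
(Mid, Premium): Firm A can switch to Low (-4 → -1). Not NE.
(Mid, Ultra): Firm A can switch to Low (0 → 7). Not NE.
(The remaining 12 profiles each have a profitable deviation by the same check.)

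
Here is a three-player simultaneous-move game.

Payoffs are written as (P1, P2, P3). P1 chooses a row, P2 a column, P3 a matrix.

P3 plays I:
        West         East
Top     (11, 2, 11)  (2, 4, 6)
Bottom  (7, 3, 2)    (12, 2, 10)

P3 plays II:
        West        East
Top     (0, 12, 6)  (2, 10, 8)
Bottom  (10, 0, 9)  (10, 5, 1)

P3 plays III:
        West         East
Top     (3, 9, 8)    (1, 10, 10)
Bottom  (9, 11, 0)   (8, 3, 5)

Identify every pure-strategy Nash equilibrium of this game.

none

P1 against (West, I): payoffs 11, 7 → best response Top.
P1 against (West, II): payoffs 0, 10 → best response Bottom.
P1 against (West, III): payoffs 3, 9 → best response Bottom.
P1 against (East, I): payoffs 2, 12 → best response Bottom.
P1 against (East, II): payoffs 2, 10 → best response Bottom.
P1 against (East, III): payoffs 1, 8 → best response Bottom.
P2 against (Top, I): payoffs 2, 4 → best response East.
P2 against (Top, II): payoffs 12, 10 → best response West.
P2 against (Top, III): payoffs 9, 10 → best response East.
P2 against (Bottom, I): payoffs 3, 2 → best response West.
P2 against (Bottom, II): payoffs 0, 5 → best response East.
P2 against (Bottom, III): payoffs 11, 3 → best response West.
P3 against (Top, West): payoffs 11, 6, 8 → best response I.
P3 against (Top, East): payoffs 6, 8, 10 → best response III.
P3 against (Bottom, West): payoffs 2, 9, 0 → best response II.
P3 against (Bottom, East): payoffs 10, 1, 5 → best response I.
No profile is a mutual best response for all players.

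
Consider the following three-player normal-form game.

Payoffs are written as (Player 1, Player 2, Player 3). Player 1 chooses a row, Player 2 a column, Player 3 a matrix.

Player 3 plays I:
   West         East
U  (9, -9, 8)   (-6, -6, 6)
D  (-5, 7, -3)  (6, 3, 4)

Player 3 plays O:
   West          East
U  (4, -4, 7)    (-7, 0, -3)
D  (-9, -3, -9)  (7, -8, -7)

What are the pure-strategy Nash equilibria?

Player 1 against (West, I): payoffs 9, -5 → best response U.
Player 1 against (West, O): payoffs 4, -9 → best response U.
Player 1 against (East, I): payoffs -6, 6 → best response D.
Player 1 against (East, O): payoffs -7, 7 → best response D.
Player 2 against (U, I): payoffs -9, -6 → best response East.
Player 2 against (U, O): payoffs -4, 0 → best response East.
Player 2 against (D, I): payoffs 7, 3 → best response West.
Player 2 against (D, O): payoffs -3, -8 → best response West.
Player 3 against (U, West): payoffs 8, 7 → best response I.
Player 3 against (U, East): payoffs 6, -3 → best response I.
Player 3 against (D, West): payoffs -3, -9 → best response I.
Player 3 against (D, East): payoffs 4, -7 → best response I.
No profile is a mutual best response for all players.

There is no pure-strategy Nash equilibrium.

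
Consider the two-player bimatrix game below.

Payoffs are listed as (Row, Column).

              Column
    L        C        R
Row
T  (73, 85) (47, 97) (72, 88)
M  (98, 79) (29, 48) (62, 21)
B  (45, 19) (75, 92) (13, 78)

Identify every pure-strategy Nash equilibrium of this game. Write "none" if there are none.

Pure-strategy Nash equilibria: (M, L), (B, C)

Row against L: payoffs 73, 98, 45 → best response M.
Row against C: payoffs 47, 29, 75 → best response B.
Row against R: payoffs 72, 62, 13 → best response T.
Column against T: payoffs 85, 97, 88 → best response C.
Column against M: payoffs 79, 48, 21 → best response L.
Column against B: payoffs 19, 92, 78 → best response C.
Mutual best responses: (M, L); (B, C).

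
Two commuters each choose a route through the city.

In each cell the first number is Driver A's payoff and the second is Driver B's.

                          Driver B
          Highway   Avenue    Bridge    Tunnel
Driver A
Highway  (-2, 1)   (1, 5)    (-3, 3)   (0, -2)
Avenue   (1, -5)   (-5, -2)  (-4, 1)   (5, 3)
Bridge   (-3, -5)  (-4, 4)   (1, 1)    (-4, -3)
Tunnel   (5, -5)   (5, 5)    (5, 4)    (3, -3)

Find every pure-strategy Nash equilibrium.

Pure-strategy Nash equilibria: (Avenue, Tunnel); (Tunnel, Avenue)

Driver A against Highway: payoffs -2, 1, -3, 5 → best response Tunnel.
Driver A against Avenue: payoffs 1, -5, -4, 5 → best response Tunnel.
Driver A against Bridge: payoffs -3, -4, 1, 5 → best response Tunnel.
Driver A against Tunnel: payoffs 0, 5, -4, 3 → best response Avenue.
Driver B against Highway: payoffs 1, 5, 3, -2 → best response Avenue.
Driver B against Avenue: payoffs -5, -2, 1, 3 → best response Tunnel.
Driver B against Bridge: payoffs -5, 4, 1, -3 → best response Avenue.
Driver B against Tunnel: payoffs -5, 5, 4, -3 → best response Avenue.
Mutual best responses: (Avenue, Tunnel); (Tunnel, Avenue).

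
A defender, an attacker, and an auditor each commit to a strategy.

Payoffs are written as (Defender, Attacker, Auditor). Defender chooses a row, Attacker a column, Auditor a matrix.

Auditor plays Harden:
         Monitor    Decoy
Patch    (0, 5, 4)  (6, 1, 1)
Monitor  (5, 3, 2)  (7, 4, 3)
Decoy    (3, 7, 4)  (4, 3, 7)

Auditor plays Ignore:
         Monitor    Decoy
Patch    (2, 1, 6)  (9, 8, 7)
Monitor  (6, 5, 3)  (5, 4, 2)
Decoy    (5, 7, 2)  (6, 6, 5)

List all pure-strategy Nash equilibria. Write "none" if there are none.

The pure Nash equilibria are (Patch, Decoy, Ignore) and (Monitor, Monitor, Ignore) and (Monitor, Decoy, Harden).

Defender against (Monitor, Harden): payoffs 0, 5, 3 → best response Monitor.
Defender against (Monitor, Ignore): payoffs 2, 6, 5 → best response Monitor.
Defender against (Decoy, Harden): payoffs 6, 7, 4 → best response Monitor.
Defender against (Decoy, Ignore): payoffs 9, 5, 6 → best response Patch.
Attacker against (Patch, Harden): payoffs 5, 1 → best response Monitor.
Attacker against (Patch, Ignore): payoffs 1, 8 → best response Decoy.
Attacker against (Monitor, Harden): payoffs 3, 4 → best response Decoy.
Attacker against (Monitor, Ignore): payoffs 5, 4 → best response Monitor.
Attacker against (Decoy, Harden): payoffs 7, 3 → best response Monitor.
Attacker against (Decoy, Ignore): payoffs 7, 6 → best response Monitor.
Auditor against (Patch, Monitor): payoffs 4, 6 → best response Ignore.
Auditor against (Patch, Decoy): payoffs 1, 7 → best response Ignore.
Auditor against (Monitor, Monitor): payoffs 2, 3 → best response Ignore.
Auditor against (Monitor, Decoy): payoffs 3, 2 → best response Harden.
Auditor against (Decoy, Monitor): payoffs 4, 2 → best response Harden.
Auditor against (Decoy, Decoy): payoffs 7, 5 → best response Harden.
Mutual best responses: (Patch, Decoy, Ignore); (Monitor, Monitor, Ignore); (Monitor, Decoy, Harden).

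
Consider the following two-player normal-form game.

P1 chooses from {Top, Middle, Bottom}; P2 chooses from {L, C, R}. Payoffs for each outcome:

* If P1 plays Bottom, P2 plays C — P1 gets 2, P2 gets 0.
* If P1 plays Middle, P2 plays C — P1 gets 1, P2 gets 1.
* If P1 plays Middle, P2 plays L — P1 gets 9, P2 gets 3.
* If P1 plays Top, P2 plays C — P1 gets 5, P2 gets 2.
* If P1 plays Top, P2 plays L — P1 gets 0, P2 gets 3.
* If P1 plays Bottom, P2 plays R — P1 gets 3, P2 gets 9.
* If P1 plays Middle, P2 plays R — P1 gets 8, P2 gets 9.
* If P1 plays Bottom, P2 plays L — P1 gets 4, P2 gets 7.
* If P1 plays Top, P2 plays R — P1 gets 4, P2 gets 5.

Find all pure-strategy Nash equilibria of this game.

(Middle, R)

Check each profile: it is a Nash equilibrium iff no player can strictly gain by switching unilaterally.
(Top, L): P1 can switch to Middle (0 → 9). Not NE.
(Top, C): P2 can switch to L (2 → 3). Not NE.
(Top, R): P1 can switch to Middle (4 → 8). Not NE.
(Middle, L): P2 can switch to R (3 → 9). Not NE.
(Middle, C): P1 can switch to Top (1 → 5). Not NE.
(Middle, R): P1 gets 8, best alternative 4; P2 gets 9, best alternative 3. No profitable deviation — NE.
(Bottom, L): P1 can switch to Middle (4 → 9). Not NE.
(The remaining 2 profiles each have a profitable deviation by the same check.)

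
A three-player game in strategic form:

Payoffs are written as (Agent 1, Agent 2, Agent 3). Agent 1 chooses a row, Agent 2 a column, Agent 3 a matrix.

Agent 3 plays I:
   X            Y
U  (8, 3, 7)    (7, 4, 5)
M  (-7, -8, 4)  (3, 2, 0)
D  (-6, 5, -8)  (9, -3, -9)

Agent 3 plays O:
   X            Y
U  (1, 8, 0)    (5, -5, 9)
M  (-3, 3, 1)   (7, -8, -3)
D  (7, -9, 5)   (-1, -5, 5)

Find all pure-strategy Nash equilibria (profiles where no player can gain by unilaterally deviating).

No pure-strategy Nash equilibrium.

Mark each player's best response to every combination of opponents' strategies; a profile where every player is best-responding is a pure Nash equilibrium.
Agent 1 against (X, I): payoffs 8, -7, -6 → best response U.
Agent 1 against (X, O): payoffs 1, -3, 7 → best response D.
Agent 1 against (Y, I): payoffs 7, 3, 9 → best response D.
Agent 1 against (Y, O): payoffs 5, 7, -1 → best response M.
Agent 2 against (U, I): payoffs 3, 4 → best response Y.
Agent 2 against (U, O): payoffs 8, -5 → best response X.
Agent 2 against (M, I): payoffs -8, 2 → best response Y.
Agent 2 against (M, O): payoffs 3, -8 → best response X.
Agent 2 against (D, I): payoffs 5, -3 → best response X.
Agent 2 against (D, O): payoffs -9, -5 → best response Y.
Agent 3 against (U, X): payoffs 7, 0 → best response I.
Agent 3 against (U, Y): payoffs 5, 9 → best response O.
Agent 3 against (M, X): payoffs 4, 1 → best response I.
Agent 3 against (M, Y): payoffs 0, -3 → best response I.
Agent 3 against (D, X): payoffs -8, 5 → best response O.
Agent 3 against (D, Y): payoffs -9, 5 → best response O.
No profile is a mutual best response for all players.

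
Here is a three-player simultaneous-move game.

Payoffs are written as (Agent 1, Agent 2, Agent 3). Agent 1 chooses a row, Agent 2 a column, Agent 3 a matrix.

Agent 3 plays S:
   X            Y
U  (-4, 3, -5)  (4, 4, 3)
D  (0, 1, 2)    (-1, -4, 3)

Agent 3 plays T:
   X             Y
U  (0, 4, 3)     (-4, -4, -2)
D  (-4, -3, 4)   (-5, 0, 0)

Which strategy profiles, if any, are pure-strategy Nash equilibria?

Pure-strategy Nash equilibria: (U, X, T); (U, Y, S)

Agent 1 against (X, S): payoffs -4, 0 → best response D.
Agent 1 against (X, T): payoffs 0, -4 → best response U.
Agent 1 against (Y, S): payoffs 4, -1 → best response U.
Agent 1 against (Y, T): payoffs -4, -5 → best response U.
Agent 2 against (U, S): payoffs 3, 4 → best response Y.
Agent 2 against (U, T): payoffs 4, -4 → best response X.
Agent 2 against (D, S): payoffs 1, -4 → best response X.
Agent 2 against (D, T): payoffs -3, 0 → best response Y.
Agent 3 against (U, X): payoffs -5, 3 → best response T.
Agent 3 against (U, Y): payoffs 3, -2 → best response S.
Agent 3 against (D, X): payoffs 2, 4 → best response T.
Agent 3 against (D, Y): payoffs 3, 0 → best response S.
Mutual best responses: (U, X, T); (U, Y, S).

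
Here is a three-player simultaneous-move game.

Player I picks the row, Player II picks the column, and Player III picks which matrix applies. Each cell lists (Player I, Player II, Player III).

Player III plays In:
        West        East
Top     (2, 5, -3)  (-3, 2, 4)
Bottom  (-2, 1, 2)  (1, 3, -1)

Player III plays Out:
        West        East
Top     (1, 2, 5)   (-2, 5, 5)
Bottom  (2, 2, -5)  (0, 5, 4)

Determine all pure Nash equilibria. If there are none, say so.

The unique pure-strategy Nash equilibrium is (Bottom, East, Out).

Player I against (West, In): payoffs 2, -2 → best response Top.
Player I against (West, Out): payoffs 1, 2 → best response Bottom.
Player I against (East, In): payoffs -3, 1 → best response Bottom.
Player I against (East, Out): payoffs -2, 0 → best response Bottom.
Player II against (Top, In): payoffs 5, 2 → best response West.
Player II against (Top, Out): payoffs 2, 5 → best response East.
Player II against (Bottom, In): payoffs 1, 3 → best response East.
Player II against (Bottom, Out): payoffs 2, 5 → best response East.
Player III against (Top, West): payoffs -3, 5 → best response Out.
Player III against (Top, East): payoffs 4, 5 → best response Out.
Player III against (Bottom, West): payoffs 2, -5 → best response In.
Player III against (Bottom, East): payoffs -1, 4 → best response Out.
Mutual best responses: (Bottom, East, Out).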